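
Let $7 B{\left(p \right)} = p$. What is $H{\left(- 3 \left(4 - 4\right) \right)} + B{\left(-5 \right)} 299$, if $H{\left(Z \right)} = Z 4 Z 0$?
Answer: $- \frac{1495}{7} \approx -213.57$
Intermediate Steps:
$B{\left(p \right)} = \frac{p}{7}$
$H{\left(Z \right)} = 0$ ($H{\left(Z \right)} = 4 Z^{2} \cdot 0 = 0$)
$H{\left(- 3 \left(4 - 4\right) \right)} + B{\left(-5 \right)} 299 = 0 + \frac{1}{7} \left(-5\right) 299 = 0 - \frac{1495}{7} = - \frac{1495}{7}$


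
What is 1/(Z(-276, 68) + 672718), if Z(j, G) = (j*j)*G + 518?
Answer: 1/5853204 ≈ 1.7085e-7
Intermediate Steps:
Z(j, G) = 518 + G*j**2 (Z(j, G) = j**2*G + 518 = G*j**2 + 518 = 518 + G*j**2)
1/(Z(-276, 68) + 672718) = 1/((518 + 68*(-276)**2) + 672718) = 1/((518 + 68*76176) + 672718) = 1/((518 + 5179968) + 672718) = 1/(5180486 + 672718) = 1/5853204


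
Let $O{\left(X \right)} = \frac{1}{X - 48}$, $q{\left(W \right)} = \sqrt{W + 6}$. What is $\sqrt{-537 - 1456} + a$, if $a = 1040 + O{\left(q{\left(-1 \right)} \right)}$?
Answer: $\frac{2390912}{2299} - \frac{\sqrt{5}}{2299} + i \sqrt{1993} \approx 1040.0 + 44.643 i$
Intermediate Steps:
$q{\left(W \right)} = \sqrt{6 + W}$
$O{\left(X \right)} = \frac{1}{-48 + X}$
$a = 1040 + \frac{1}{-48 + \sqrt{5}}$ ($a = 1040 + \frac{1}{-48 + \sqrt{6 - 1}} = 1040 + \frac{1}{-48 + \sqrt{5}} \approx 1040.0$)
$\sqrt{-537 - 1456} + a = \sqrt{-537 - 1456} + \left(\frac{2390912}{2299} - \frac{\sqrt{5}}{2299}\right) = \sqrt{-1993} + \left(\frac{2390912}{2299} - \frac{\sqrt{5}}{2299}\right) = i \sqrt{1993} + \left(\frac{2390912}{2299} - \frac{\sqrt{5}}{2299}\right) = \frac{2390912}{2299} - \frac{\sqrt{5}}{2299} + i \sqrt{1993}$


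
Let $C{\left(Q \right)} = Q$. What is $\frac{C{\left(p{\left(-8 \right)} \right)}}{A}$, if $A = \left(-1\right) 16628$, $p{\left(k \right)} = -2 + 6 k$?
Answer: $\frac{25}{8314} \approx 0.003007$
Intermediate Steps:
$A = -16628$
$\frac{C{\left(p{\left(-8 \right)} \right)}}{A} = \frac{-2 + 6 \left(-8\right)}{-16628} = \left(-2 - 48\right) \left(- \frac{1}{16628}\right) = \left(-50\right) \left(- \frac{1}{16628}\right) = \frac{25}{8314}$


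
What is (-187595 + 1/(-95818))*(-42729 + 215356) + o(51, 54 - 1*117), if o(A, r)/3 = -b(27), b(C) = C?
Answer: -3102966485078055/95818 ≈ -3.2384e+10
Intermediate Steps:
o(A, r) = -81 (o(A, r) = 3*(-1*27) = 3*(-27) = -81)
(-187595 + 1/(-95818))*(-42729 + 215356) + o(51, 54 - 1*117) = (-187595 + 1/(-95818))*(-42729 + 215356) - 81 = (-187595 - 1/95818)*172627 - 81 = -17974977711/95818*172627 - 81 = -3102966477316797/95818 - 81 = -3102966485078055/95818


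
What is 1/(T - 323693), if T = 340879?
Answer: 1/17186 ≈ 5.8187e-5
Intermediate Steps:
1/(T - 323693) = 1/(340879 - 323693) = 1/17186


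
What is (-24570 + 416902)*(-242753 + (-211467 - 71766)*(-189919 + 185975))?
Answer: 438167440970068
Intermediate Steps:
(-24570 + 416902)*(-242753 + (-211467 - 71766)*(-189919 + 185975)) = 392332*(-242753 - 283233*(-3944)) = 392332*(-242753 + 1117070952) = 392332*1116828199 = 438167440970068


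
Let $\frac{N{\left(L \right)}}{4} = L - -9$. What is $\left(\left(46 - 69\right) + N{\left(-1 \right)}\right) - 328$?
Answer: $-319$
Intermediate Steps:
$N{\left(L \right)} = 36 + 4 L$ ($N{\left(L \right)} = 4 \left(L - -9\right) = 4 \left(L + 9\right) = 4 \left(9 + L\right) = 36 + 4 L$)
$\left(\left(46 - 69\right) + N{\left(-1 \right)}\right) - 328 = \left(\left(46 - 69\right) + \left(36 + 4 \left(-1\right)\right)\right) - 328 = \left(-23 + \left(36 - 4\right)\right) - 328 = \left(-23 + 32\right) - 328 = 9 - 328 = -319$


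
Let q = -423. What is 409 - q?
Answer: 832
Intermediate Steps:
409 - q = 409 - 1*(-423) = 409 + 423 = 832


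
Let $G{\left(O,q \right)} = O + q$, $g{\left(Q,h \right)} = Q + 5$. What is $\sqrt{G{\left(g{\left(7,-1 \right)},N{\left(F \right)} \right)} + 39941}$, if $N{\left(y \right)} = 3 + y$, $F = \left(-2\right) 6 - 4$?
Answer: $2 \sqrt{9985} \approx 199.85$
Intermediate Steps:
$g{\left(Q,h \right)} = 5 + Q$
$F = -16$ ($F = -12 - 4 = -16$)
$\sqrt{G{\left(g{\left(7,-1 \right)},N{\left(F \right)} \right)} + 39941} = \sqrt{\left(\left(5 + 7\right) + \left(3 - 16\right)\right) + 39941} = \sqrt{\left(12 - 13\right) + 39941} = \sqrt{-1 + 39941} = \sqrt{39940} = 2 \sqrt{9985}$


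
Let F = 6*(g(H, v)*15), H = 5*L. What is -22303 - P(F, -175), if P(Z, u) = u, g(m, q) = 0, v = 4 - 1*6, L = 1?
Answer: -22128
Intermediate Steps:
v = -2 (v = 4 - 6 = -2)
H = 5 (H = 5*1 = 5)
F = 0 (F = 6*(0*15) = 6*0 = 0)
-22303 - P(F, -175) = -22303 - 1*(-175) = -22303 + 175 = -22128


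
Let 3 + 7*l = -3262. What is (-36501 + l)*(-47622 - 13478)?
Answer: 15810969200/7 ≈ 2.2587e+9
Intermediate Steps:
l = -3265/7 (l = -3/7 + (1/7)*(-3262) = -3/7 - 466 = -3265/7 ≈ -466.43)
(-36501 + l)*(-47622 - 13478) = (-36501 - 3265/7)*(-47622 - 13478) = -258772/7*(-61100) = 15810969200/7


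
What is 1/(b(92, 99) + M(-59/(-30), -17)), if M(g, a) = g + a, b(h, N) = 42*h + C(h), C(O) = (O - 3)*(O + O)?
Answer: 30/606749 ≈ 4.9444e-5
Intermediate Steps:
C(O) = 2*O*(-3 + O) (C(O) = (-3 + O)*(2*O) = 2*O*(-3 + O))
b(h, N) = 42*h + 2*h*(-3 + h)
M(g, a) = a + g
1/(b(92, 99) + M(-59/(-30), -17)) = 1/(2*92*(18 + 92) + (-17 - 59/(-30))) = 1/(2*92*110 + (-17 - 59*(-1/30))) = 1/(20240 + (-17 + 59/30)) = 1/(20240 - 451/30) = 1/(606749/30) = 30/606749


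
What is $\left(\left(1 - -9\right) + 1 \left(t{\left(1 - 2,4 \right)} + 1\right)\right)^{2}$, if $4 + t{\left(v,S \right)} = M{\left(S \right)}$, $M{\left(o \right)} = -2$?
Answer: $25$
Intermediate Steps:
$t{\left(v,S \right)} = -6$ ($t{\left(v,S \right)} = -4 - 2 = -6$)
$\left(\left(1 - -9\right) + 1 \left(t{\left(1 - 2,4 \right)} + 1\right)\right)^{2} = \left(\left(1 - -9\right) + 1 \left(-6 + 1\right)\right)^{2} = \left(\left(1 + 9\right) + 1 \left(-5\right)\right)^{2} = \left(10 - 5\right)^{2} = 5^{2} = 25$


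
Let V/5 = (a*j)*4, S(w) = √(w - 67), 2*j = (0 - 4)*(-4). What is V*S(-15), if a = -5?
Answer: -800*I*√82 ≈ -7244.3*I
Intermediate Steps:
j = 8 (j = ((0 - 4)*(-4))/2 = (-4*(-4))/2 = (½)*16 = 8)
S(w) = √(-67 + w)
V = -800 (V = 5*(-5*8*4) = 5*(-40*4) = 5*(-160) = -800)
V*S(-15) = -800*√(-67 - 15) = -800*I*√82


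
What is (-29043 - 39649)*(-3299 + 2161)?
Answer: 78171496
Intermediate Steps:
(-29043 - 39649)*(-3299 + 2161) = -68692*(-1138) = 78171496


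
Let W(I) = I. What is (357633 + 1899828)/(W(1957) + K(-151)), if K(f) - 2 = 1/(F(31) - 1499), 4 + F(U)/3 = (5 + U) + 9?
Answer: 3106266336/2695583 ≈ 1152.4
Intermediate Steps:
F(U) = 30 + 3*U (F(U) = -12 + 3*((5 + U) + 9) = -12 + 3*(14 + U) = -12 + (42 + 3*U) = 30 + 3*U)
K(f) = 2751/1376 (K(f) = 2 + 1/((30 + 3*31) - 1499) = 2 + 1/((30 + 93) - 1499) = 2 + 1/(123 - 1499) = 2 + 1/(-1376) = 2 - 1/1376 = 2751/1376)
(357633 + 1899828)/(W(1957) + K(-151)) = (357633 + 1899828)/(1957 + 2751/1376) = 2257461/(2695583/1376) = 2257461*(1376/2695583) = 3106266336/2695583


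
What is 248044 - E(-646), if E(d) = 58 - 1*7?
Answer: 247993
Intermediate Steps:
E(d) = 51 (E(d) = 58 - 7 = 51)
248044 - E(-646) = 248044 - 1*51 = 248044 - 51 = 247993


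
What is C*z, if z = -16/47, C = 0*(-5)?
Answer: 0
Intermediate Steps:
C = 0
z = -16/47 (z = -16*1/47 = -16/47 ≈ -0.34043)
C*z = 0*(-16/47) = 0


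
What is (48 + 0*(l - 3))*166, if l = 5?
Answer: 7968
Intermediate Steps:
(48 + 0*(l - 3))*166 = (48 + 0*(5 - 3))*166 = (48 + 0*2)*166 = (48 + 0)*166 = 48*166 = 7968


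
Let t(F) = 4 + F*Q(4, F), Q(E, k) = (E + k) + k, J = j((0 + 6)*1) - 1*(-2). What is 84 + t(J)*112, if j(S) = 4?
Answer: 11284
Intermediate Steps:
J = 6 (J = 4 - 1*(-2) = 4 + 2 = 6)
Q(E, k) = E + 2*k
t(F) = 4 + F*(4 + 2*F)
84 + t(J)*112 = 84 + (4 + 2*6*(2 + 6))*112 = 84 + (4 + 2*6*8)*112 = 84 + (4 + 96)*112 = 84 + 100*112 = 84 + 11200 = 11284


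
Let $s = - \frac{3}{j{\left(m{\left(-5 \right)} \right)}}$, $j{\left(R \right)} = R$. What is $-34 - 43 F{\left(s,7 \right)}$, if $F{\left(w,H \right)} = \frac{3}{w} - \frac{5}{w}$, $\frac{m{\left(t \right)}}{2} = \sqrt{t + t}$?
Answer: $-34 - \frac{172 i \sqrt{10}}{3} \approx -34.0 - 181.3 i$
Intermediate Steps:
$m{\left(t \right)} = 2 \sqrt{2} \sqrt{t}$ ($m{\left(t \right)} = 2 \sqrt{t + t} = 2 \sqrt{2 t} = 2 \sqrt{2} \sqrt{t}$)
$s = \frac{3 i \sqrt{10}}{20}$ ($s = - \frac{3}{2 \sqrt{2} \sqrt{-5}} = - \frac{3}{2 \sqrt{2} i \sqrt{5}} = - \frac{3}{2 i \sqrt{10}} = - 3 \left(- \frac{i \sqrt{10}}{20}\right) = \frac{3 i \sqrt{10}}{20} \approx 0.47434 i$)
$F{\left(w,H \right)} = - \frac{2}{w}$
$-34 - 43 F{\left(s,7 \right)} = -34 - 43 \left(- \frac{2}{\frac{3}{20} i \sqrt{10}}\right) = -34 - 43 \left(- 2 \left(- \frac{2 i \sqrt{10}}{3}\right)\right) = -34 - 43 \frac{4 i \sqrt{10}}{3} = -34 - \frac{172 i \sqrt{10}}{3}$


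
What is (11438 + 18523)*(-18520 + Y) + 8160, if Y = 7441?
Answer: -331929759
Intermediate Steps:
(11438 + 18523)*(-18520 + Y) + 8160 = (11438 + 18523)*(-18520 + 7441) + 8160 = 29961*(-11079) + 8160 = -331937919 + 8160 = -331929759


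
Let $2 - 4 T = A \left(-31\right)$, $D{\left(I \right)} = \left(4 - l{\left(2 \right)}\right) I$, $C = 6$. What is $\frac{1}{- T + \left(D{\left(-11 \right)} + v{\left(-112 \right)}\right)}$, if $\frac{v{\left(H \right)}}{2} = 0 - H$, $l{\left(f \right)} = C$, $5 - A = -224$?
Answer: $- \frac{4}{6117} \approx -0.00065392$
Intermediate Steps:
$A = 229$ ($A = 5 - -224 = 5 + 224 = 229$)
$l{\left(f \right)} = 6$
$v{\left(H \right)} = - 2 H$ ($v{\left(H \right)} = 2 \left(0 - H\right) = 2 \left(- H\right) = - 2 H$)
$D{\left(I \right)} = - 2 I$ ($D{\left(I \right)} = \left(4 - 6\right) I = - 2 I$)
$T = \frac{7101}{4}$ ($T = \frac{1}{2} - \frac{229 \left(-31\right)}{4} = \frac{1}{2} - - \frac{7099}{4} = \frac{1}{2} + \frac{7099}{4} = \frac{7101}{4} \approx 1775.3$)
$\frac{1}{- T + \left(D{\left(-11 \right)} + v{\left(-112 \right)}\right)} = \frac{1}{\left(-1\right) \frac{7101}{4} - -246} = \frac{1}{- \frac{7101}{4} + \left(22 + 224\right)} = \frac{1}{- \frac{7101}{4} + 246} = \frac{1}{- \frac{6117}{4}} = - \frac{4}{6117}$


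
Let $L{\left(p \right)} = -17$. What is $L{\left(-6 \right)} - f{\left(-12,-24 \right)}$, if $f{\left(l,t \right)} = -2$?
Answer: $-15$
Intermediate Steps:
$L{\left(-6 \right)} - f{\left(-12,-24 \right)} = -17 - -2 = -17 + 2 = -15$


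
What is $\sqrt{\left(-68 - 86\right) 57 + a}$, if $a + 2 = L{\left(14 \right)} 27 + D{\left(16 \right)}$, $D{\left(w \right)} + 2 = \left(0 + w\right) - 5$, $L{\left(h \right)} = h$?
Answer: $i \sqrt{8393} \approx 91.613 i$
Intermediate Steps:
$D{\left(w \right)} = -7 + w$ ($D{\left(w \right)} = -2 + \left(\left(0 + w\right) - 5\right) = -2 + \left(w - 5\right) = -2 + \left(-5 + w\right) = -7 + w$)
$a = 385$ ($a = -2 + \left(14 \cdot 27 + \left(-7 + 16\right)\right) = -2 + \left(378 + 9\right) = -2 + 387 = 385$)
$\sqrt{\left(-68 - 86\right) 57 + a} = \sqrt{\left(-68 - 86\right) 57 + 385} = \sqrt{\left(-154\right) 57 + 385} = \sqrt{-8778 + 385} = \sqrt{-8393} = i \sqrt{8393}$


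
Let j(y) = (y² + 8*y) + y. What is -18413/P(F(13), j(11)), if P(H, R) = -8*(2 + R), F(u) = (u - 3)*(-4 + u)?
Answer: 18413/1776 ≈ 10.368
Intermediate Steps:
j(y) = y² + 9*y
F(u) = (-4 + u)*(-3 + u) (F(u) = (-3 + u)*(-4 + u) = (-4 + u)*(-3 + u))
P(H, R) = -16 - 8*R
-18413/P(F(13), j(11)) = -18413/(-16 - 88*(9 + 11)) = -18413/(-16 - 88*20) = -18413/(-16 - 8*220) = -18413/(-16 - 1760) = -18413/(-1776) = -18413*(-1/1776) = 18413/1776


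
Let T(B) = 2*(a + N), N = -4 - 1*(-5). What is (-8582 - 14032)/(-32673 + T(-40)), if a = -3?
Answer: 22614/32677 ≈ 0.69205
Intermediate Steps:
N = 1 (N = -4 + 5 = 1)
T(B) = -4 (T(B) = 2*(-3 + 1) = 2*(-2) = -4)
(-8582 - 14032)/(-32673 + T(-40)) = (-8582 - 14032)/(-32673 - 4) = -22614/(-32677) = -22614*(-1/32677) = 22614/32677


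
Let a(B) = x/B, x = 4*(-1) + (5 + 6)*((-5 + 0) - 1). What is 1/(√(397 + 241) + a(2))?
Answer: -35/587 - √638/587 ≈ -0.10266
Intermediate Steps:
x = -70 (x = -4 + 11*(-5 - 1) = -4 + 11*(-6) = -4 - 66 = -70)
a(B) = -70/B
1/(√(397 + 241) + a(2)) = 1/(√(397 + 241) - 70/2) = 1/(√638 - 70*½) = 1/(√638 - 35) = 1/(-35 + √638)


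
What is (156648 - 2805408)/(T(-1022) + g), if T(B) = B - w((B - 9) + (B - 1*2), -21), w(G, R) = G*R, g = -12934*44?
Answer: 2648760/613273 ≈ 4.3191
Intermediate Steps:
g = -569096
T(B) = -231 + 43*B (T(B) = B - ((B - 9) + (B - 1*2))*(-21) = B - ((-9 + B) + (B - 2))*(-21) = B - ((-9 + B) + (-2 + B))*(-21) = B - (-11 + 2*B)*(-21) = B - (231 - 42*B) = B + (-231 + 42*B) = -231 + 43*B)
(156648 - 2805408)/(T(-1022) + g) = (156648 - 2805408)/((-231 + 43*(-1022)) - 569096) = -2648760/((-231 - 43946) - 569096) = -2648760/(-44177 - 569096) = -2648760/(-613273) = -2648760*(-1/613273) = 2648760/613273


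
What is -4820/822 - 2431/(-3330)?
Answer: -2342053/456210 ≈ -5.1337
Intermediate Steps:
-4820/822 - 2431/(-3330) = -4820*1/822 - 2431*(-1/3330) = -2410/411 + 2431/3330 = -2342053/456210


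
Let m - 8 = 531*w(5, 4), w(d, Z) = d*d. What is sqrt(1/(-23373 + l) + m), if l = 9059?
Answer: sqrt(2721561772354)/14314 ≈ 115.25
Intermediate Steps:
w(d, Z) = d**2
m = 13283 (m = 8 + 531*5**2 = 8 + 531*25 = 8 + 13275 = 13283)
sqrt(1/(-23373 + l) + m) = sqrt(1/(-23373 + 9059) + 13283) = sqrt(1/(-14314) + 13283) = sqrt(-1/14314 + 13283) = sqrt(190132861/14314) = sqrt(2721561772354)/14314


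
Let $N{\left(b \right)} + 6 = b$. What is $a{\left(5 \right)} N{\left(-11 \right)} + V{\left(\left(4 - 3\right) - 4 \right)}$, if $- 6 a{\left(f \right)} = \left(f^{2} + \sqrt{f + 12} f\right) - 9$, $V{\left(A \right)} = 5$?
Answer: $\frac{151}{3} + \frac{85 \sqrt{17}}{6} \approx 108.74$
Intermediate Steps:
$N{\left(b \right)} = -6 + b$
$a{\left(f \right)} = \frac{3}{2} - \frac{f^{2}}{6} - \frac{f \sqrt{12 + f}}{6}$ ($a{\left(f \right)} = - \frac{\left(f^{2} + \sqrt{f + 12} f\right) - 9}{6} = - \frac{\left(f^{2} + \sqrt{12 + f} f\right) - 9}{6} = - \frac{\left(f^{2} + f \sqrt{12 + f}\right) - 9}{6} = - \frac{-9 + f^{2} + f \sqrt{12 + f}}{6} = \frac{3}{2} - \frac{f^{2}}{6} - \frac{f \sqrt{12 + f}}{6}$)
$a{\left(5 \right)} N{\left(-11 \right)} + V{\left(\left(4 - 3\right) - 4 \right)} = \left(\frac{3}{2} - \frac{5^{2}}{6} - \frac{5 \sqrt{12 + 5}}{6}\right) \left(-6 - 11\right) + 5 = \left(\frac{3}{2} - \frac{25}{6} - \frac{5 \sqrt{17}}{6}\right) \left(-17\right) + 5 = \left(- \frac{8}{3} - \frac{5 \sqrt{17}}{6}\right) \left(-17\right) + 5 = \left(\frac{136}{3} + \frac{85 \sqrt{17}}{6}\right) + 5 = \frac{151}{3} + \frac{85 \sqrt{17}}{6}$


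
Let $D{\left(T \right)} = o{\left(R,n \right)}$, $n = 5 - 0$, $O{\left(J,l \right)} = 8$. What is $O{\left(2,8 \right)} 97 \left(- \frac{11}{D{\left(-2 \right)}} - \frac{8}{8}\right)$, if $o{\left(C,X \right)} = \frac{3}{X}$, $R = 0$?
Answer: $- \frac{45008}{3} \approx -15003.0$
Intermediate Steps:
$n = 5$ ($n = 5 + 0 = 5$)
$D{\left(T \right)} = \frac{3}{5}$
$O{\left(2,8 \right)} 97 \left(- \frac{11}{D{\left(-2 \right)}} - \frac{8}{8}\right) = 8 \cdot 97 \left(- \frac{11}{\frac{3}{5}} - \frac{8}{8}\right) = 776 \left(\left(-11\right) \frac{5}{3} - 1\right) = 776 \left(- \frac{55}{3} - 1\right) = 776 \left(- \frac{58}{3}\right) = - \frac{45008}{3}$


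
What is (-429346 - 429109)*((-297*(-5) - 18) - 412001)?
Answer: 352424964970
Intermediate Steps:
(-429346 - 429109)*((-297*(-5) - 18) - 412001) = -858455*((1485 - 18) - 412001) = -858455*(1467 - 412001) = -858455*(-410534) = 352424964970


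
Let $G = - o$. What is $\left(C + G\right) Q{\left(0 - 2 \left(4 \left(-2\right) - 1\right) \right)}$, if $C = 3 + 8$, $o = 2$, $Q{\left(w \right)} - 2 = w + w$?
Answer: $342$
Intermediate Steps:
$Q{\left(w \right)} = 2 + 2 w$ ($Q{\left(w \right)} = 2 + \left(w + w\right) = 2 + 2 w$)
$G = -2$ ($G = \left(-1\right) 2 = -2$)
$C = 11$
$\left(C + G\right) Q{\left(0 - 2 \left(4 \left(-2\right) - 1\right) \right)} = \left(11 - 2\right) \left(2 + 2 \left(0 - 2 \left(4 \left(-2\right) - 1\right)\right)\right) = 9 \left(2 + 2 \left(0 - 2 \left(-8 - 1\right)\right)\right) = 9 \left(2 + 2 \left(0 - -18\right)\right) = 9 \left(2 + 2 \left(0 + 18\right)\right) = 9 \left(2 + 2 \cdot 18\right) = 9 \left(2 + 36\right) = 9 \cdot 38 = 342$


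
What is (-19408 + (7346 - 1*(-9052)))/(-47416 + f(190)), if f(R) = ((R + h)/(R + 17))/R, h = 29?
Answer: 39461100/621623687 ≈ 0.063481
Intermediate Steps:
f(R) = (29 + R)/(R*(17 + R)) (f(R) = ((R + 29)/(R + 17))/R = ((29 + R)/(17 + R))/R = (29 + R)/(R*(17 + R)))
(-19408 + (7346 - 1*(-9052)))/(-47416 + f(190)) = (-19408 + (7346 - 1*(-9052)))/(-47416 + (29 + 190)/(190*(17 + 190))) = (-19408 + (7346 + 9052))/(-47416 + (1/190)*219/207) = (-19408 + 16398)/(-47416 + (1/190)*(1/207)*219) = -3010/(-47416 + 73/13110) = -3010/(-621623687/13110) = -3010*(-13110/621623687) = 39461100/621623687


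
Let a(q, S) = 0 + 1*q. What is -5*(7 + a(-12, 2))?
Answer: 25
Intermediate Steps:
a(q, S) = q (a(q, S) = 0 + q = q)
-5*(7 + a(-12, 2)) = -5*(7 - 12) = -5*(-5) = 25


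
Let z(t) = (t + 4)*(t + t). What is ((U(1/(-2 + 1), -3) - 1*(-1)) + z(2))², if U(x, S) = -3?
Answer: 484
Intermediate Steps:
z(t) = 2*t*(4 + t) (z(t) = (4 + t)*(2*t) = 2*t*(4 + t))
((U(1/(-2 + 1), -3) - 1*(-1)) + z(2))² = ((-3 - 1*(-1)) + 2*2*(4 + 2))² = ((-3 + 1) + 2*2*6)² = (-2 + 24)² = 22² = 484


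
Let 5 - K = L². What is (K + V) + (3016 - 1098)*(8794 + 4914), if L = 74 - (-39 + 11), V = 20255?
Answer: 26301800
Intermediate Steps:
L = 102 (L = 74 - 1*(-28) = 74 + 28 = 102)
K = -10399 (K = 5 - 1*102² = 5 - 1*10404 = 5 - 10404 = -10399)
(K + V) + (3016 - 1098)*(8794 + 4914) = (-10399 + 20255) + (3016 - 1098)*(8794 + 4914) = 9856 + 1918*13708 = 9856 + 26291944 = 26301800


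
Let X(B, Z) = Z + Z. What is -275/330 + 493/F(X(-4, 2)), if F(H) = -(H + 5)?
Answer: -1001/18 ≈ -55.611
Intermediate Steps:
X(B, Z) = 2*Z
F(H) = -5 - H (F(H) = -(5 + H) = -5 - H)
-275/330 + 493/F(X(-4, 2)) = -275/330 + 493/(-5 - 2*2) = -275*1/330 + 493/(-5 - 1*4) = -5/6 + 493/(-5 - 4) = -5/6 + 493/(-9) = -5/6 + 493*(-1/9) = -5/6 - 493/9 = -1001/18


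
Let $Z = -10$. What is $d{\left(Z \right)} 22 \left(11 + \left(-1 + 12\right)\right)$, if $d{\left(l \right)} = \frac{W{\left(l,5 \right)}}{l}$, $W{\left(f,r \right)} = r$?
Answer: $-242$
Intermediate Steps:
$d{\left(l \right)} = \frac{5}{l}$
$d{\left(Z \right)} 22 \left(11 + \left(-1 + 12\right)\right) = \frac{5}{-10} \cdot 22 \left(11 + \left(-1 + 12\right)\right) = 5 \left(- \frac{1}{10}\right) 22 \left(11 + 11\right) = - \frac{22 \cdot 22}{2} = \left(- \frac{1}{2}\right) 484 = -242$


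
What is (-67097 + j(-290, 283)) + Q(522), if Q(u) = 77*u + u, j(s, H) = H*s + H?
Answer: -108168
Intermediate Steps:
j(s, H) = H + H*s
Q(u) = 78*u
(-67097 + j(-290, 283)) + Q(522) = (-67097 + 283*(1 - 290)) + 78*522 = (-67097 + 283*(-289)) + 40716 = (-67097 - 81787) + 40716 = -148884 + 40716 = -108168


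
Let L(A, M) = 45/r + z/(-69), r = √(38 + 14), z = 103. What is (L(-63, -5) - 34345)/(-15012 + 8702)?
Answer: 1184954/217695 - 9*√13/32812 ≈ 5.4422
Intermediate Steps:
r = 2*√13 (r = √52 = 2*√13 ≈ 7.2111)
L(A, M) = -103/69 + 45*√13/26 (L(A, M) = 45/((2*√13)) + 103/(-69) = 45*(√13/26) + 103*(-1/69) = 45*√13/26 - 103/69 = -103/69 + 45*√13/26)
(L(-63, -5) - 34345)/(-15012 + 8702) = ((-103/69 + 45*√13/26) - 34345)/(-15012 + 8702) = (-2369908/69 + 45*√13/26)/(-6310) = (-2369908/69 + 45*√13/26)*(-1/6310) = 1184954/217695 - 9*√13/32812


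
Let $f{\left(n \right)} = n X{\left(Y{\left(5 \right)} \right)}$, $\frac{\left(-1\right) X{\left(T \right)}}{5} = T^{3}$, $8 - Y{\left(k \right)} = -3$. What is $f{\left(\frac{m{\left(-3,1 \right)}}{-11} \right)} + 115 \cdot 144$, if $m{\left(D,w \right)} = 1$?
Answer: $17165$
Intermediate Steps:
$Y{\left(k \right)} = 11$ ($Y{\left(k \right)} = 8 - -3 = 8 + 3 = 11$)
$X{\left(T \right)} = - 5 T^{3}$
$f{\left(n \right)} = - 6655 n$ ($f{\left(n \right)} = n \left(- 5 \cdot 11^{3}\right) = n \left(\left(-5\right) 1331\right) = n \left(-6655\right) = - 6655 n$)
$f{\left(\frac{m{\left(-3,1 \right)}}{-11} \right)} + 115 \cdot 144 = - 6655 \cdot 1 \frac{1}{-11} + 115 \cdot 144 = - 6655 \cdot 1 \left(- \frac{1}{11}\right) + 16560 = \left(-6655\right) \left(- \frac{1}{11}\right) + 16560 = 605 + 16560 = 17165$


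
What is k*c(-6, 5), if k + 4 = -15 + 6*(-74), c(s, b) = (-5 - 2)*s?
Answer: -19446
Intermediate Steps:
c(s, b) = -7*s
k = -463 (k = -4 + (-15 + 6*(-74)) = -4 + (-15 - 444) = -4 - 459 = -463)
k*c(-6, 5) = -(-3241)*(-6) = -463*42 = -19446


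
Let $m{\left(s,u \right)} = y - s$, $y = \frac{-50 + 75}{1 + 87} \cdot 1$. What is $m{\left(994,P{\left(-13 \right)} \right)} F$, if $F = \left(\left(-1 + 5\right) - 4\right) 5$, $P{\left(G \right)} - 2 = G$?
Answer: $0$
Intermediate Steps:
$P{\left(G \right)} = 2 + G$
$y = \frac{25}{88}$ ($y = \frac{25}{88} \cdot 1 = \frac{25}{88} \approx 0.28409$)
$m{\left(s,u \right)} = \frac{25}{88} - s$
$F = 0$ ($F = \left(4 - 4\right) 5 = 0 \cdot 5 = 0$)
$m{\left(994,P{\left(-13 \right)} \right)} F = \left(\frac{25}{88} - 994\right) 0 = \left(- \frac{87447}{88}\right) 0 = 0$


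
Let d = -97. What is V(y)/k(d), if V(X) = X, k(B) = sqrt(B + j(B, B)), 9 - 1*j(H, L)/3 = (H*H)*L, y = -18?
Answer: -18*sqrt(2737949)/2737949 ≈ -0.010878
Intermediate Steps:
j(H, L) = 27 - 3*L*H**2 (j(H, L) = 27 - 3*H*H*L = 27 - 3*H**2*L = 27 - 3*L*H**2)
k(B) = sqrt(27 + B - 3*B**3) (k(B) = sqrt(B + (27 - 3*B*B**2)) = sqrt(B + (27 - 3*B**3)) = sqrt(27 + B - 3*B**3))
V(y)/k(d) = -18/sqrt(27 - 97 - 3*(-97)**3) = -18/sqrt(27 - 97 - 3*(-912673)) = -18/sqrt(27 - 97 + 2738019) = -18*sqrt(2737949)/2737949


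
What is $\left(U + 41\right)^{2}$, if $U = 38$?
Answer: $6241$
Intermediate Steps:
$\left(U + 41\right)^{2} = \left(38 + 41\right)^{2} = 79^{2} = 6241$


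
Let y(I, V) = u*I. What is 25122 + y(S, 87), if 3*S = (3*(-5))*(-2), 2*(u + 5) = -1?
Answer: 25067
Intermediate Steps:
u = -11/2 (u = -5 + (1/2)*(-1) = -5 - 1/2 = -11/2 ≈ -5.5000)
S = 10 (S = ((3*(-5))*(-2))/3 = (-15*(-2))/3 = (1/3)*30 = 10)
y(I, V) = -11*I/2
25122 + y(S, 87) = 25122 - 11/2*10 = 25122 - 55 = 25067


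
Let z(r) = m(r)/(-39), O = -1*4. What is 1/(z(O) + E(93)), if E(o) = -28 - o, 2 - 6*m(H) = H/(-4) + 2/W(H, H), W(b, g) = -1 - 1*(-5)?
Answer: -468/56629 ≈ -0.0082643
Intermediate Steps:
W(b, g) = 4 (W(b, g) = -1 + 5 = 4)
m(H) = 1/4 + H/24 (m(H) = 1/3 - (H/(-4) + 2/4)/6 = 1/3 - (H*(-1/4) + 2*(1/4))/6 = 1/3 - (-H/4 + 1/2)/6 = 1/3 - (1/2 - H/4)/6 = 1/3 + (-1/12 + H/24) = 1/4 + H/24)
O = -4
z(r) = -1/156 - r/936 (z(r) = (1/4 + r/24)/(-39) = (1/4 + r/24)*(-1/39) = -1/156 - r/936)
1/(z(O) + E(93)) = 1/((-1/156 - 1/936*(-4)) + (-28 - 1*93)) = 1/((-1/156 + 1/234) + (-28 - 93)) = 1/(-1/468 - 121) = 1/(-56629/468) = -468/56629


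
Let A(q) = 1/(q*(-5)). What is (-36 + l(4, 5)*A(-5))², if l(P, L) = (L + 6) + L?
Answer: 781456/625 ≈ 1250.3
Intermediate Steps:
A(q) = -1/(5*q) (A(q) = -⅕/q = -1/(5*q))
l(P, L) = 6 + 2*L (l(P, L) = (6 + L) + L = 6 + 2*L)
(-36 + l(4, 5)*A(-5))² = (-36 + (6 + 2*5)*(-⅕/(-5)))² = (-36 + (6 + 10)*(-⅕*(-⅕)))² = (-36 + 16*(1/25))² = (-36 + 16/25)² = (-884/25)² = 781456/625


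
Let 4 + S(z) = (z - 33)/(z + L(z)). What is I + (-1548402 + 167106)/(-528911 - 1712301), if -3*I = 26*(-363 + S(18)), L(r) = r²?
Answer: 304840909981/95811813 ≈ 3181.7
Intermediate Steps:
S(z) = -4 + (-33 + z)/(z + z²) (S(z) = -4 + (z - 33)/(z + z²) = -4 + (-33 + z)/(z + z²))
I = 543959/171 (I = -26*(-363 + (-33 - 4*18² - 3*18)/(18*(1 + 18)))/3 = -26*(-363 + (1/18)*(-33 - 4*324 - 54)/19)/3 = -26*(-363 + (1/18)*(1/19)*(-33 - 1296 - 54))/3 = -26*(-363 + (1/18)*(1/19)*(-1383))/3 = -26*(-363 - 461/114)/3 = -26*(-41843)/(3*114) = -⅓*(-543959/57) = 543959/171 ≈ 3181.0)
I + (-1548402 + 167106)/(-528911 - 1712301) = 543959/171 + (-1548402 + 167106)/(-528911 - 1712301) = 543959/171 - 1381296/(-2241212) = 543959/171 - 1381296*(-1/2241212) = 543959/171 + 345324/560303 = 304840909981/95811813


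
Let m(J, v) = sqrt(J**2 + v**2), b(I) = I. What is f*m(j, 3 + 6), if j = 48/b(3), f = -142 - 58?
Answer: -200*sqrt(337) ≈ -3671.5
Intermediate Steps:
f = -200
j = 16 (j = 48/3 = 48*(1/3) = 16)
f*m(j, 3 + 6) = -200*sqrt(16**2 + (3 + 6)**2) = -200*sqrt(256 + 9**2) = -200*sqrt(256 + 81) = -200*sqrt(337)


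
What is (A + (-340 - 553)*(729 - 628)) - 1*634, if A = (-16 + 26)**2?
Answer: -90727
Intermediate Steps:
A = 100 (A = 10**2 = 100)
(A + (-340 - 553)*(729 - 628)) - 1*634 = (100 + (-340 - 553)*(729 - 628)) - 1*634 = (100 - 893*101) - 634 = (100 - 90193) - 634 = -90093 - 634 = -90727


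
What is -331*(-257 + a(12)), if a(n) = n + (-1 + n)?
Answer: 77454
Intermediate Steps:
a(n) = -1 + 2*n
-331*(-257 + a(12)) = -331*(-257 + (-1 + 2*12)) = -331*(-257 + (-1 + 24)) = -331*(-257 + 23) = -331*(-234) = 77454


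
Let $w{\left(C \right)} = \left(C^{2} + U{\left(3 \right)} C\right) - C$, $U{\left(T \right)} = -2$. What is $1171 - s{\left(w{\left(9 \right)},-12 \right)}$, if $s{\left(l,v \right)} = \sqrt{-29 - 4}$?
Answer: $1171 - i \sqrt{33} \approx 1171.0 - 5.7446 i$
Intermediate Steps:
$w{\left(C \right)} = C^{2} - 3 C$ ($w{\left(C \right)} = \left(C^{2} - 2 C\right) - C = C^{2} - 3 C$)
$s{\left(l,v \right)} = i \sqrt{33}$ ($s{\left(l,v \right)} = \sqrt{-33} = i \sqrt{33}$)
$1171 - s{\left(w{\left(9 \right)},-12 \right)} = 1171 - i \sqrt{33}$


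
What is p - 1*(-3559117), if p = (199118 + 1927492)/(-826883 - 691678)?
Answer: 600526016003/168729 ≈ 3.5591e+6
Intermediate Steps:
p = -236290/168729 (p = 2126610/(-1518561) = 2126610*(-1/1518561) = -236290/168729 ≈ -1.4004)
p - 1*(-3559117) = -236290/168729 - 1*(-3559117) = -236290/168729 + 3559117 = 600526016003/168729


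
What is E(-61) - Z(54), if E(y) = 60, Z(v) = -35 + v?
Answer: 41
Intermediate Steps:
E(-61) - Z(54) = 60 - (-35 + 54) = 60 - 1*19 = 60 - 19 = 41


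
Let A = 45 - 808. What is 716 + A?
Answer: -47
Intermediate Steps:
A = -763
716 + A = 716 - 763 = -47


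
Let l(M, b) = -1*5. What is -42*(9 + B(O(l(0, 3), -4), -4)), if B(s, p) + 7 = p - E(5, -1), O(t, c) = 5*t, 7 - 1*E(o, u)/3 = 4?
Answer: 462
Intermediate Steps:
E(o, u) = 9 (E(o, u) = 21 - 3*4 = 21 - 12 = 9)
l(M, b) = -5
B(s, p) = -16 + p (B(s, p) = -7 + (p - 1*9) = -7 + (p - 9) = -7 + (-9 + p) = -16 + p)
-42*(9 + B(O(l(0, 3), -4), -4)) = -42*(9 + (-16 - 4)) = -42*(9 - 20) = -42*(-11) = 462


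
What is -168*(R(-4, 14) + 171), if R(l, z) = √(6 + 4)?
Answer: -28728 - 168*√10 ≈ -29259.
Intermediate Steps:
R(l, z) = √10
-168*(R(-4, 14) + 171) = -168*(√10 + 171) = -168*(171 + √10) = -28728 - 168*√10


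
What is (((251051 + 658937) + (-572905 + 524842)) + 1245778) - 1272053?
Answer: 835650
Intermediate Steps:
(((251051 + 658937) + (-572905 + 524842)) + 1245778) - 1272053 = ((909988 - 48063) + 1245778) - 1272053 = (861925 + 1245778) - 1272053 = 2107703 - 1272053 = 835650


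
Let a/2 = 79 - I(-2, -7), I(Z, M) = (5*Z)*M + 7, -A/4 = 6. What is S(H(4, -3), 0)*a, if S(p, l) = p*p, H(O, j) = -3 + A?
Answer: 2916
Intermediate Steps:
A = -24 (A = -4*6 = -24)
I(Z, M) = 7 + 5*M*Z (I(Z, M) = 5*M*Z + 7 = 7 + 5*M*Z)
H(O, j) = -27 (H(O, j) = -3 - 24 = -27)
S(p, l) = p²
a = 4 (a = 2*(79 - (7 + 5*(-7)*(-2))) = 2*(79 - (7 + 70)) = 2*(79 - 1*77) = 2*(79 - 77) = 2*2 = 4)
S(H(4, -3), 0)*a = (-27)²*4 = 729*4 = 2916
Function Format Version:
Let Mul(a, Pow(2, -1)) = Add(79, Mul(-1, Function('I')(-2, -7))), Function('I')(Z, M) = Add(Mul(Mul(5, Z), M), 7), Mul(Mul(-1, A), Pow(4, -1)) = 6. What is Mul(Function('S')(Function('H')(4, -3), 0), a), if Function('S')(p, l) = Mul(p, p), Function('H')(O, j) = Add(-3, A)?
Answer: 2916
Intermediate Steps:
A = -24 (A = Mul(-4, 6) = -24)
Function('I')(Z, M) = Add(7, Mul(5, M, Z)) (Function('I')(Z, M) = Add(Mul(5, M, Z), 7) = Add(7, Mul(5, M, Z)))
Function('H')(O, j) = -27 (Function('H')(O, j) = Add(-3, -24) = -27)
Function('S')(p, l) = Pow(p, 2)
a = 4 (a = Mul(2, Add(79, Mul(-1, Add(7, Mul(5, -7, -2))))) = Mul(2, Add(79, Mul(-1, Add(7, 70)))) = Mul(2, Add(79, Mul(-1, 77))) = Mul(2, Add(79, -77)) = Mul(2, 2) = 4)
Mul(Function('S')(Function('H')(4, -3), 0), a) = Mul(Pow(-27, 2), 4) = Mul(729, 4) = 2916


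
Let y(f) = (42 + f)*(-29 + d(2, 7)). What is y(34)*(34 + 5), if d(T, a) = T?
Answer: -80028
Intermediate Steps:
y(f) = -1134 - 27*f (y(f) = (42 + f)*(-29 + 2) = (42 + f)*(-27) = -1134 - 27*f)
y(34)*(34 + 5) = (-1134 - 27*34)*(34 + 5) = (-1134 - 918)*39 = -2052*39 = -80028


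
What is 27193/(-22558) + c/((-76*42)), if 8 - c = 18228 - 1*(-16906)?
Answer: 25199009/2571612 ≈ 9.7989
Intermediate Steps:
c = -35126 (c = 8 - (18228 - 1*(-16906)) = 8 - (18228 + 16906) = 8 - 1*35134 = 8 - 35134 = -35126)
27193/(-22558) + c/((-76*42)) = 27193/(-22558) - 35126/((-76*42)) = 27193*(-1/22558) - 35126/(-3192) = -27193/22558 - 35126*(-1/3192) = -27193/22558 + 2509/228 = 25199009/2571612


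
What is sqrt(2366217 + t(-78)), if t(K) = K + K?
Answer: sqrt(2366061) ≈ 1538.2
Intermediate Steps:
t(K) = 2*K
sqrt(2366217 + t(-78)) = sqrt(2366217 + 2*(-78)) = sqrt(2366217 - 156) = sqrt(2366061)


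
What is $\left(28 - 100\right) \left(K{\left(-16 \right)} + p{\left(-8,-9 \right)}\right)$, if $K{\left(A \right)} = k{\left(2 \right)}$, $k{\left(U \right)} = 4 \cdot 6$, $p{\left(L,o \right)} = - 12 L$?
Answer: $-8640$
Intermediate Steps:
$k{\left(U \right)} = 24$
$K{\left(A \right)} = 24$
$\left(28 - 100\right) \left(K{\left(-16 \right)} + p{\left(-8,-9 \right)}\right) = \left(28 - 100\right) \left(24 - -96\right) = - 72 \left(24 + 96\right) = \left(-72\right) 120 = -8640$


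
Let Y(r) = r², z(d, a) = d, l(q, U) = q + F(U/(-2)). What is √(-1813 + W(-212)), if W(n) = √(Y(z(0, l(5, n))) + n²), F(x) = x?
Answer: I*√1601 ≈ 40.013*I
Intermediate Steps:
l(q, U) = q - U/2 (l(q, U) = q + U/(-2) = q + U*(-½) = q - U/2)
W(n) = √(n²) (W(n) = √(0² + n²) = √(0 + n²) = √(n²))
√(-1813 + W(-212)) = √(-1813 + √((-212)²)) = √(-1813 + √44944) = √(-1813 + 212) = √(-1601) = I*√1601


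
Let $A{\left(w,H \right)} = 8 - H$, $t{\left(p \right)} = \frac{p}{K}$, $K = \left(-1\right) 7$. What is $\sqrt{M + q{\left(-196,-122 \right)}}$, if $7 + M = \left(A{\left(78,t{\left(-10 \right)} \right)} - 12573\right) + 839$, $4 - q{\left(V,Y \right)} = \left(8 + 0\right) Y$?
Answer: $\frac{i \sqrt{526967}}{7} \approx 103.7 i$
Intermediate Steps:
$q{\left(V,Y \right)} = 4 - 8 Y$ ($q{\left(V,Y \right)} = 4 - \left(8 + 0\right) Y = 4 - 8 Y$)
$K = -7$
$t{\left(p \right)} = - \frac{p}{7}$ ($t{\left(p \right)} = \frac{p}{-7} = p \left(- \frac{1}{7}\right) = - \frac{p}{7}$)
$M = - \frac{82141}{7}$ ($M = -7 + \left(\left(\left(8 - \left(- \frac{1}{7}\right) \left(-10\right)\right) - 12573\right) + 839\right) = -7 + \left(\left(\left(8 - \frac{10}{7}\right) - 12573\right) + 839\right) = -7 + \left(\left(\frac{46}{7} - 12573\right) + 839\right) = -7 + \left(- \frac{87965}{7} + 839\right) = -7 - \frac{82092}{7} = - \frac{82141}{7} \approx -11734.0$)
$\sqrt{M + q{\left(-196,-122 \right)}} = \sqrt{- \frac{82141}{7} + \left(4 - -976\right)} = \sqrt{- \frac{82141}{7} + \left(4 + 976\right)} = \sqrt{- \frac{82141}{7} + 980} = \sqrt{- \frac{75281}{7}} = \frac{i \sqrt{526967}}{7}$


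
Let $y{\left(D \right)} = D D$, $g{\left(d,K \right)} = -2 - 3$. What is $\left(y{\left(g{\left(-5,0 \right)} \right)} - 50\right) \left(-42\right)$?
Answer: $1050$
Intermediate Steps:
$g{\left(d,K \right)} = -5$ ($g{\left(d,K \right)} = -2 - 3 = -5$)
$y{\left(D \right)} = D^{2}$
$\left(y{\left(g{\left(-5,0 \right)} \right)} - 50\right) \left(-42\right) = \left(\left(-5\right)^{2} - 50\right) \left(-42\right) = \left(25 - 50\right) \left(-42\right) = \left(-25\right) \left(-42\right) = 1050$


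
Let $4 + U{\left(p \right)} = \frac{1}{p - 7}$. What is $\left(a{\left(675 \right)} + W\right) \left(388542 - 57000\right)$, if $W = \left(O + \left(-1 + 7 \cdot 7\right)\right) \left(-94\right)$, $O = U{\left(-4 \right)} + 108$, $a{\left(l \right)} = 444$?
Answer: $- \frac{50457376980}{11} \approx -4.587 \cdot 10^{9}$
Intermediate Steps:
$U{\left(p \right)} = -4 + \frac{1}{-7 + p}$ ($U{\left(p \right)} = -4 + \frac{1}{p - 7} = -4 + \frac{1}{-7 + p}$)
$O = \frac{1143}{11}$ ($O = \frac{29 - -16}{-7 - 4} + 108 = \frac{29 + 16}{-11} + 108 = \left(- \frac{1}{11}\right) 45 + 108 = - \frac{45}{11} + 108 = \frac{1143}{11} \approx 103.91$)
$W = - \frac{157074}{11}$ ($W = \left(\frac{1143}{11} + \left(-1 + 7 \cdot 7\right)\right) \left(-94\right) = \left(\frac{1143}{11} + \left(-1 + 49\right)\right) \left(-94\right) = \left(\frac{1143}{11} + 48\right) \left(-94\right) = \frac{1671}{11} \left(-94\right) = - \frac{157074}{11} \approx -14279.0$)
$\left(a{\left(675 \right)} + W\right) \left(388542 - 57000\right) = \left(444 - \frac{157074}{11}\right) \left(388542 - 57000\right) = \left(- \frac{152190}{11}\right) 331542 = - \frac{50457376980}{11}$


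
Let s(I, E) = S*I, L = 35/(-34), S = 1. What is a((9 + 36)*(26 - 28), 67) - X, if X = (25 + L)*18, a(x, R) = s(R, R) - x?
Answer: -4666/17 ≈ -274.47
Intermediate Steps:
L = -35/34 (L = 35*(-1/34) = -35/34 ≈ -1.0294)
s(I, E) = I (s(I, E) = 1*I = I)
a(x, R) = R - x
X = 7335/17 (X = (25 - 35/34)*18 = (815/34)*18 = 7335/17 ≈ 431.47)
a((9 + 36)*(26 - 28), 67) - X = (67 - (9 + 36)*(26 - 28)) - 1*7335/17 = (67 - 45*(-2)) - 7335/17 = (67 - 1*(-90)) - 7335/17 = (67 + 90) - 7335/17 = 157 - 7335/17 = -4666/17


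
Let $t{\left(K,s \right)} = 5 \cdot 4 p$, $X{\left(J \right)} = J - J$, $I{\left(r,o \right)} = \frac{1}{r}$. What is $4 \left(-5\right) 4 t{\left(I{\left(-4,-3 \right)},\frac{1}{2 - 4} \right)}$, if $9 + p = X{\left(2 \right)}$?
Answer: $14400$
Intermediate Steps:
$X{\left(J \right)} = 0$
$p = -9$ ($p = -9 + 0 = -9$)
$t{\left(K,s \right)} = -180$ ($t{\left(K,s \right)} = 5 \cdot 4 \left(-9\right) = 20 \left(-9\right) = -180$)
$4 \left(-5\right) 4 t{\left(I{\left(-4,-3 \right)},\frac{1}{2 - 4} \right)} = 4 \left(-5\right) 4 \left(-180\right) = \left(-20\right) 4 \left(-180\right) = \left(-80\right) \left(-180\right) = 14400$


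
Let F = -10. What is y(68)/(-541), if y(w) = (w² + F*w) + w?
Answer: -4012/541 ≈ -7.4159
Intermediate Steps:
y(w) = w² - 9*w (y(w) = (w² - 10*w) + w = w² - 9*w)
y(68)/(-541) = (68*(-9 + 68))/(-541) = (68*59)*(-1/541) = 4012*(-1/541) = -4012/541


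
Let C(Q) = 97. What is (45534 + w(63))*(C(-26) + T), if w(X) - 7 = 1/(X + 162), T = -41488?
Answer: -47124692874/25 ≈ -1.8850e+9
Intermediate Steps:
w(X) = 7 + 1/(162 + X) (w(X) = 7 + 1/(X + 162) = 7 + 1/(162 + X))
(45534 + w(63))*(C(-26) + T) = (45534 + (1135 + 7*63)/(162 + 63))*(97 - 41488) = (45534 + (1135 + 441)/225)*(-41391) = (45534 + (1/225)*1576)*(-41391) = (45534 + 1576/225)*(-41391) = (10246726/225)*(-41391) = -47124692874/25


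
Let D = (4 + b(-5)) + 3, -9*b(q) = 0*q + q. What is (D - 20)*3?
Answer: -112/3 ≈ -37.333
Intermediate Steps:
b(q) = -q/9 (b(q) = -(0*q + q)/9 = -(0 + q)/9 = -q/9)
D = 68/9 (D = (4 - ⅑*(-5)) + 3 = (4 + 5/9) + 3 = 41/9 + 3 = 68/9 ≈ 7.5556)
(D - 20)*3 = (68/9 - 20)*3 = -112/9*3 = -112/3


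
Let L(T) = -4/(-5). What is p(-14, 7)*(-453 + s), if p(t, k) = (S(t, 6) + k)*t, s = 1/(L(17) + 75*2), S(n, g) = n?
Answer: -16736293/377 ≈ -44393.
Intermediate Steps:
L(T) = 4/5 (L(T) = -4*(-1/5) = 4/5)
s = 5/754 (s = 1/(4/5 + 75*2) = 1/(4/5 + 150) = 1/(754/5) = 5/754 ≈ 0.0066313)
p(t, k) = t*(k + t) (p(t, k) = (t + k)*t = (k + t)*t = t*(k + t))
p(-14, 7)*(-453 + s) = (-14*(7 - 14))*(-453 + 5/754) = -14*(-7)*(-341557/754) = 98*(-341557/754) = -16736293/377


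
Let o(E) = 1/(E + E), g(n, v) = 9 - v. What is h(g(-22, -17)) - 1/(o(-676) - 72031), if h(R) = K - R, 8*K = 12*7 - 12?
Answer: -1655559169/97385913 ≈ -17.000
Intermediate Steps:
o(E) = 1/(2*E)
K = 9 (K = (12*7 - 12)/8 = (84 - 12)/8 = (⅛)*72 = 9)
h(R) = 9 - R
h(g(-22, -17)) - 1/(o(-676) - 72031) = (9 - (9 - 1*(-17))) - 1/((½)/(-676) - 72031) = (9 - (9 + 17)) - 1/((½)*(-1/676) - 72031) = (9 - 1*26) - 1/(-1/1352 - 72031) = (9 - 26) - 1/(-97385913/1352) = -17 - 1*(-1352/97385913) = -17 + 1352/97385913 = -1655559169/97385913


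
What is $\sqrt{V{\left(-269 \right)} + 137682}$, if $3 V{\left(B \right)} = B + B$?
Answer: $\frac{2 \sqrt{309381}}{3} \approx 370.81$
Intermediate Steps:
$V{\left(B \right)} = \frac{2 B}{3}$ ($V{\left(B \right)} = \frac{B + B}{3} = \frac{2 B}{3}$)
$\sqrt{V{\left(-269 \right)} + 137682} = \sqrt{\frac{2}{3} \left(-269\right) + 137682} = \sqrt{- \frac{538}{3} + 137682} = \sqrt{\frac{412508}{3}} = \frac{2 \sqrt{309381}}{3}$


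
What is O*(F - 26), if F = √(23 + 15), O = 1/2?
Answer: -13 + √38/2 ≈ -9.9178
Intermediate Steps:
O = ½ ≈ 0.50000
F = √38 ≈ 6.1644
O*(F - 26) = (√38 - 26)/2 = (-26 + √38)/2 = -13 + √38/2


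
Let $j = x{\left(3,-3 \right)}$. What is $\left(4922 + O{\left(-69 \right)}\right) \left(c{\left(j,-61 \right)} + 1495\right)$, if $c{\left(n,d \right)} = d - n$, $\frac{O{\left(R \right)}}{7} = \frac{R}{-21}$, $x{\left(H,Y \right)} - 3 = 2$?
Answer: $7066405$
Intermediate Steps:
$x{\left(H,Y \right)} = 5$ ($x{\left(H,Y \right)} = 3 + 2 = 5$)
$j = 5$
$O{\left(R \right)} = - \frac{R}{3}$ ($O{\left(R \right)} = 7 \frac{R}{-21} = 7 R \left(- \frac{1}{21}\right) = 7 \left(- \frac{R}{21}\right) = - \frac{R}{3}$)
$\left(4922 + O{\left(-69 \right)}\right) \left(c{\left(j,-61 \right)} + 1495\right) = \left(4922 - -23\right) \left(\left(-61 - 5\right) + 1495\right) = \left(4922 + 23\right) \left(\left(-61 - 5\right) + 1495\right) = 4945 \left(-66 + 1495\right) = 4945 \cdot 1429 = 7066405$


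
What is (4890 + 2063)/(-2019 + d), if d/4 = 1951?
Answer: 6953/5785 ≈ 1.2019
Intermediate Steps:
d = 7804 (d = 4*1951 = 7804)
(4890 + 2063)/(-2019 + d) = (4890 + 2063)/(-2019 + 7804) = 6953/5785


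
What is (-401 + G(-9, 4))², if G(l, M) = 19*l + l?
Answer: 337561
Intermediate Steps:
G(l, M) = 20*l
(-401 + G(-9, 4))² = (-401 + 20*(-9))² = (-401 - 180)² = (-581)² = 337561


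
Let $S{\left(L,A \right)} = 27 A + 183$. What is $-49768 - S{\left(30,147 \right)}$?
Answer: $-53920$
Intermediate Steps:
$S{\left(L,A \right)} = 183 + 27 A$
$-49768 - S{\left(30,147 \right)} = -49768 - \left(183 + 27 \cdot 147\right) = -49768 - \left(183 + 3969\right) = -49768 - 4152 = -53920$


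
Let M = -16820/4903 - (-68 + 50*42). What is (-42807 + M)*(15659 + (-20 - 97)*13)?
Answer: -3108415134306/4903 ≈ -6.3398e+8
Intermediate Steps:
M = -9979716/4903 (M = -16820*1/4903 - (-68 + 2100) = -16820/4903 - 1*2032 = -16820/4903 - 2032 = -9979716/4903 ≈ -2035.4)
(-42807 + M)*(15659 + (-20 - 97)*13) = (-42807 - 9979716/4903)*(15659 + (-20 - 97)*13) = -219862437*(15659 - 117*13)/4903 = -219862437*(15659 - 1521)/4903 = -219862437/4903*14138 = -3108415134306/4903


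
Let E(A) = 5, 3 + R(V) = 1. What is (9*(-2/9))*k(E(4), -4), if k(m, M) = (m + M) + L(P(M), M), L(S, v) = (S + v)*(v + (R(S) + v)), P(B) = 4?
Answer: -2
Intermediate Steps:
R(V) = -2 (R(V) = -3 + 1 = -2)
L(S, v) = (-2 + 2*v)*(S + v) (L(S, v) = (S + v)*(v + (-2 + v)) = (S + v)*(-2 + 2*v) = (-2 + 2*v)*(S + v))
k(m, M) = -8 + m + 2*M² + 7*M (k(m, M) = (m + M) + (-2*4 - 2*M + 2*M² + 2*4*M) = (M + m) + (-8 - 2*M + 2*M² + 8*M) = (M + m) + (-8 + 2*M² + 6*M) = -8 + m + 2*M² + 7*M)
(9*(-2/9))*k(E(4), -4) = (9*(-2/9))*(-8 + 5 + 2*(-4)² + 7*(-4)) = (9*(-2*⅑))*(-8 + 5 + 2*16 - 28) = (9*(-2/9))*(-8 + 5 + 32 - 28) = -2*1 = -2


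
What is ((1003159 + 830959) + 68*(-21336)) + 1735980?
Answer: 2119250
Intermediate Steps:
((1003159 + 830959) + 68*(-21336)) + 1735980 = (1834118 - 1450848) + 1735980 = 383270 + 1735980 = 2119250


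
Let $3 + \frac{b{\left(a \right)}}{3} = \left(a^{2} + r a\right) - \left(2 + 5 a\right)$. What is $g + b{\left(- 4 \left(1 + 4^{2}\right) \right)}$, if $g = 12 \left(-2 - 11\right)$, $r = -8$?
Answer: $16353$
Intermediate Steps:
$b{\left(a \right)} = -15 - 39 a + 3 a^{2}$ ($b{\left(a \right)} = -9 + 3 \left(\left(a^{2} - 8 a\right) - \left(2 + 5 a\right)\right) = -9 + 3 \left(-2 + a^{2} - 13 a\right) = -9 - \left(6 - 3 a^{2} + 39 a\right) = -15 - 39 a + 3 a^{2}$)
$g = -156$ ($g = 12 \left(-13\right) = -156$)
$g + b{\left(- 4 \left(1 + 4^{2}\right) \right)} = -156 - \left(15 - 3 \cdot 16 \left(1 + 4^{2}\right)^{2} + 39 \left(-4\right) \left(1 + 4^{2}\right)\right) = -156 - \left(15 - 3 \cdot 16 \left(1 + 16\right)^{2} + 39 \left(-4\right) \left(1 + 16\right)\right) = -156 - \left(15 - 13872 + 39 \left(-4\right) 17\right) = -156 - \left(-2637 - 13872\right) = -156 + \left(-15 + 2652 + 3 \cdot 4624\right) = -156 + \left(-15 + 2652 + 13872\right) = -156 + 16509 = 16353$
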